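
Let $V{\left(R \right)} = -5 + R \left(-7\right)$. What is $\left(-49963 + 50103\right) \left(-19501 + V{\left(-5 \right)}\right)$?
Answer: $-2725940$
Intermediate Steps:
$V{\left(R \right)} = -5 - 7 R$
$\left(-49963 + 50103\right) \left(-19501 + V{\left(-5 \right)}\right) = \left(-49963 + 50103\right) \left(-19501 - -30\right) = 140 \left(-19501 + \left(-5 + 35\right)\right) = 140 \left(-19501 + 30\right) = 140 \left(-19471\right) = -2725940$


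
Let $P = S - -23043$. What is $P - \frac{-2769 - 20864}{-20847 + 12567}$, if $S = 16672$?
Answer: $\frac{328816567}{8280} \approx 39712.0$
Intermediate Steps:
$P = 39715$ ($P = 16672 - -23043 = 16672 + 23043 = 39715$)
$P - \frac{-2769 - 20864}{-20847 + 12567} = 39715 - \frac{-2769 - 20864}{-20847 + 12567} = 39715 - - \frac{23633}{-8280} = 39715 - \left(-23633\right) \left(- \frac{1}{8280}\right) = 39715 - \frac{23633}{8280} = \frac{328816567}{8280}$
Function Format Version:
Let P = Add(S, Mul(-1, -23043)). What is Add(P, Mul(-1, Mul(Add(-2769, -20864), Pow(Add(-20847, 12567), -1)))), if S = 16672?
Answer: Rational(328816567, 8280) ≈ 39712.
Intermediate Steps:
P = 39715 (P = Add(16672, Mul(-1, -23043)) = Add(16672, 23043) = 39715)
Add(P, Mul(-1, Mul(Add(-2769, -20864), Pow(Add(-20847, 12567), -1)))) = Add(39715, Mul(-1, Mul(Add(-2769, -20864), Pow(Add(-20847, 12567), -1)))) = Add(39715, Mul(-1, Mul(-23633, Pow(-8280, -1)))) = Add(39715, Mul(-1, Mul(-23633, Rational(-1, 8280)))) = Add(39715, Mul(-1, Rational(23633, 8280))) = Add(39715, Rational(-23633, 8280)) = Rational(328816567, 8280)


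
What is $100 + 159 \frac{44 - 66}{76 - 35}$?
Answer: $\frac{602}{41} \approx 14.683$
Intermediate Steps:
$100 + 159 \frac{44 - 66}{76 - 35} = 100 + 159 \left(- \frac{22}{41}\right) = 100 - \frac{3498}{41} = \frac{602}{41}$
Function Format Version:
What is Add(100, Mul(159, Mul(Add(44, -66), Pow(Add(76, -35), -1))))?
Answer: Rational(602, 41) ≈ 14.683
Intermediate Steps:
Add(100, Mul(159, Mul(Add(44, -66), Pow(Add(76, -35), -1)))) = Add(100, Mul(159, Mul(-22, Pow(41, -1)))) = Add(100, Mul(159, Mul(-22, Rational(1, 41)))) = Add(100, Mul(159, Rational(-22, 41))) = Add(100, Rational(-3498, 41)) = Rational(602, 41)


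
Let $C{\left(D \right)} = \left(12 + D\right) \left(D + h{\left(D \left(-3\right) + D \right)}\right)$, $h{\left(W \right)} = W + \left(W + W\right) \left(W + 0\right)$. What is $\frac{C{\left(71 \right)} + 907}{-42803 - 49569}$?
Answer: $- \frac{1671119}{46186} \approx -36.182$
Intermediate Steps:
$h{\left(W \right)} = W + 2 W^{2}$ ($h{\left(W \right)} = W + 2 W W = W + 2 W^{2}$)
$C{\left(D \right)} = \left(12 + D\right) \left(D - 2 D \left(1 - 4 D\right)\right)$ ($C{\left(D \right)} = \left(12 + D\right) \left(D + \left(D \left(-3\right) + D\right) \left(1 + 2 \left(D \left(-3\right) + D\right)\right)\right) = \left(12 + D\right) \left(D + \left(- 3 D + D\right) \left(1 + 2 \left(- 3 D + D\right)\right)\right) = \left(12 + D\right) \left(D + - 2 D \left(1 + 2 \left(- 2 D\right)\right)\right) = \left(12 + D\right) \left(D + - 2 D \left(1 - 4 D\right)\right) = \left(12 + D\right) \left(D - 2 D \left(1 - 4 D\right)\right)$)
$\frac{C{\left(71 \right)} + 907}{-42803 - 49569} = \frac{71 \left(-12 + 8 \cdot 71^{2} + 95 \cdot 71\right) + 907}{-42803 - 49569} = \frac{71 \left(-12 + 8 \cdot 5041 + 6745\right) + 907}{-92372} = \left(71 \left(-12 + 40328 + 6745\right) + 907\right) \left(- \frac{1}{92372}\right) = \left(71 \cdot 47061 + 907\right) \left(- \frac{1}{92372}\right) = \left(3341331 + 907\right) \left(- \frac{1}{92372}\right) = 3342238 \left(- \frac{1}{92372}\right) = - \frac{1671119}{46186}$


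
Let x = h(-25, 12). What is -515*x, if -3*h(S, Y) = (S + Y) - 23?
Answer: -6180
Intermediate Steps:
h(S, Y) = 23/3 - S/3 - Y/3 (h(S, Y) = -((S + Y) - 23)/3 = -(-23 + S + Y)/3 = 23/3 - S/3 - Y/3)
x = 12 (x = 23/3 - ⅓*(-25) - ⅓*12 = 23/3 + 25/3 - 4 = 12)
-515*x = -515*12 = -6180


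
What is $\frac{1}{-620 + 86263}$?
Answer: $\frac{1}{85643} \approx 1.1676 \cdot 10^{-5}$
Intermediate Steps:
$\frac{1}{-620 + 86263} = \frac{1}{85643}$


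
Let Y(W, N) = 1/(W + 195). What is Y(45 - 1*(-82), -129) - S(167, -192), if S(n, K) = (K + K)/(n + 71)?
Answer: 8849/5474 ≈ 1.6166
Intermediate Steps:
S(n, K) = 2*K/(71 + n) (S(n, K) = (2*K)/(71 + n) = 2*K/(71 + n))
Y(W, N) = 1/(195 + W)
Y(45 - 1*(-82), -129) - S(167, -192) = 1/(195 + (45 - 1*(-82))) - 2*(-192)/(71 + 167) = 1/(195 + (45 + 82)) - 2*(-192)/238 = 1/(195 + 127) - 2*(-192)/238 = 1/322 - 1*(-192/119) = 1/322 + 192/119 = 8849/5474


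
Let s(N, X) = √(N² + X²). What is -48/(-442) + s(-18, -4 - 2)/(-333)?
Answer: 24/221 - 2*√10/111 ≈ 0.051619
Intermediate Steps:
-48/(-442) + s(-18, -4 - 2)/(-333) = -48/(-442) + √((-18)² + (-4 - 2)²)/(-333) = -48*(-1/442) + √(324 + (-6)²)*(-1/333) = 24/221 + √(324 + 36)*(-1/333) = 24/221 + √360*(-1/333) = 24/221 + (6*√10)*(-1/333) = 24/221 - 2*√10/111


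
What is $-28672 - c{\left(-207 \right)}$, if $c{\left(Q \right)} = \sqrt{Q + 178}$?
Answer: $-28672 - i \sqrt{29} \approx -28672.0 - 5.3852 i$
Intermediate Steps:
$c{\left(Q \right)} = \sqrt{178 + Q}$
$-28672 - c{\left(-207 \right)} = -28672 - \sqrt{178 - 207} = -28672 - \sqrt{-29} = -28672 - i \sqrt{29}$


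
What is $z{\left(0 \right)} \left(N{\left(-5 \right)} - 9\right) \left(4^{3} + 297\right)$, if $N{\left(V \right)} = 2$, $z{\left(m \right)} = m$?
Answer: $0$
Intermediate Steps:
$z{\left(0 \right)} \left(N{\left(-5 \right)} - 9\right) \left(4^{3} + 297\right) = 0 \left(2 - 9\right) \left(4^{3} + 297\right) = 0 \left(-7\right) \left(64 + 297\right) = 0 \cdot 361 = 0$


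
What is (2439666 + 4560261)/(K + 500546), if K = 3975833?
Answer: 6999927/4476379 ≈ 1.5637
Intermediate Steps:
(2439666 + 4560261)/(K + 500546) = (2439666 + 4560261)/(3975833 + 500546) = 6999927/4476379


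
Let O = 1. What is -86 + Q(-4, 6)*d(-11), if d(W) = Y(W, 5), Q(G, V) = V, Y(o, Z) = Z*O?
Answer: -56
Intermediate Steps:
Y(o, Z) = Z (Y(o, Z) = Z*1 = Z)
d(W) = 5
-86 + Q(-4, 6)*d(-11) = -86 + 6*5 = -86 + 30 = -56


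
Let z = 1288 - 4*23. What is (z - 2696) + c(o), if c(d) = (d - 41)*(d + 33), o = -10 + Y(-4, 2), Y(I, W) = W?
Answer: -2725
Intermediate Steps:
z = 1196 (z = 1288 - 1*92 = 1288 - 92 = 1196)
o = -8 (o = -10 + 2 = -8)
c(d) = (-41 + d)*(33 + d)
(z - 2696) + c(o) = (1196 - 2696) + (-1353 + (-8)² - 8*(-8)) = -1500 + (-1353 + 64 + 64) = -1500 - 1225 = -2725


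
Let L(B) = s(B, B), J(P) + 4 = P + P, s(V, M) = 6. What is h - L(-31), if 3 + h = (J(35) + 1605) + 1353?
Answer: 3015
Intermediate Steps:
J(P) = -4 + 2*P (J(P) = -4 + (P + P) = -4 + 2*P)
h = 3021 (h = -3 + (((-4 + 2*35) + 1605) + 1353) = -3 + (((-4 + 70) + 1605) + 1353) = -3 + ((66 + 1605) + 1353) = -3 + (1671 + 1353) = -3 + 3024 = 3021)
L(B) = 6
h - L(-31) = 3021 - 1*6 = 3021 - 6 = 3015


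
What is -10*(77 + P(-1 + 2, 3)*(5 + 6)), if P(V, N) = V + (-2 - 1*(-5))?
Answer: -1210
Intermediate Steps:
P(V, N) = 3 + V (P(V, N) = V + (-2 + 5) = V + 3 = 3 + V)
-10*(77 + P(-1 + 2, 3)*(5 + 6)) = -10*(77 + (3 + (-1 + 2))*(5 + 6)) = -10*(77 + (3 + 1)*11) = -10*(77 + 4*11) = -10*(77 + 44) = -10*121 = -1210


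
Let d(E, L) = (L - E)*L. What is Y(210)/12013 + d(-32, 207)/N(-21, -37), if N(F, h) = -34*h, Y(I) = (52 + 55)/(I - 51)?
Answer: 94496879297/2402864286 ≈ 39.327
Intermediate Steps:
d(E, L) = L*(L - E)
Y(I) = 107/(-51 + I)
Y(210)/12013 + d(-32, 207)/N(-21, -37) = (107/(-51 + 210))/12013 + (207*(207 - 1*(-32)))/((-34*(-37))) = (107/159)*(1/12013) + (207*(207 + 32))/1258 = (107*(1/159))*(1/12013) + (207*239)*(1/1258) = (107/159)*(1/12013) + 49473*(1/1258) = 107/1910067 + 49473/1258 = 94496879297/2402864286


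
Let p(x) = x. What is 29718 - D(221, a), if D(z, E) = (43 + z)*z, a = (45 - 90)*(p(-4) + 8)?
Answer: -28626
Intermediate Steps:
a = -180 (a = (45 - 90)*(-4 + 8) = -45*4 = -180)
D(z, E) = z*(43 + z)
29718 - D(221, a) = 29718 - 221*(43 + 221) = 29718 - 221*264 = 29718 - 1*58344 = 29718 - 58344 = -28626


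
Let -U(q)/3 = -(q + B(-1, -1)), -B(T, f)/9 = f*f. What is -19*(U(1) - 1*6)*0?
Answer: 0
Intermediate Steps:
B(T, f) = -9*f² (B(T, f) = -9*f*f = -9*f²)
U(q) = -27 + 3*q (U(q) = -(-3)*(q - 9*(-1)²) = -(-3)*(q - 9*1) = -(-3)*(q - 9) = -(-3)*(-9 + q) = -3*(9 - q) = -27 + 3*q)
-19*(U(1) - 1*6)*0 = -19*((-27 + 3*1) - 1*6)*0 = -19*((-27 + 3) - 6)*0 = -19*(-24 - 6)*0 = -19*(-30)*0 = 570*0 = 0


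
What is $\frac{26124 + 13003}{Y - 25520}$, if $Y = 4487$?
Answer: $- \frac{39127}{21033} \approx -1.8603$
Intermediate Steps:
$\frac{26124 + 13003}{Y - 25520} = \frac{26124 + 13003}{4487 - 25520} = \frac{39127}{-21033} = 39127 \left(- \frac{1}{21033}\right) = - \frac{39127}{21033}$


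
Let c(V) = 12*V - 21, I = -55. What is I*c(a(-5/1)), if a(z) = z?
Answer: 4455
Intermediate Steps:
c(V) = -21 + 12*V
I*c(a(-5/1)) = -55*(-21 + 12*(-5/1)) = -55*(-21 + 12*(-5*1)) = -55*(-21 + 12*(-5)) = -55*(-21 - 60) = -55*(-81) = 4455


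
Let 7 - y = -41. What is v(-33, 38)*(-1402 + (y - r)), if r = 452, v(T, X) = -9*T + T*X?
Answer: 1728342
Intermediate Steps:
y = 48 (y = 7 - 1*(-41) = 7 + 41 = 48)
v(-33, 38)*(-1402 + (y - r)) = (-33*(-9 + 38))*(-1402 + (48 - 1*452)) = (-33*29)*(-1402 + (48 - 452)) = -957*(-1402 - 404) = -957*(-1806) = 1728342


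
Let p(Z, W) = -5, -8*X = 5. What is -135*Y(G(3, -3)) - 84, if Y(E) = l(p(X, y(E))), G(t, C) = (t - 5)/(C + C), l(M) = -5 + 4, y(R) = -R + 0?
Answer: 51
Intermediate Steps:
y(R) = -R
X = -5/8 (X = -⅛*5 = -5/8 ≈ -0.62500)
l(M) = -1
G(t, C) = (-5 + t)/(2*C) (G(t, C) = (-5 + t)/((2*C)) = (-5 + t)*(1/(2*C)) = (-5 + t)/(2*C))
Y(E) = -1
-135*Y(G(3, -3)) - 84 = -135*(-1) - 84 = 135 - 84 = 51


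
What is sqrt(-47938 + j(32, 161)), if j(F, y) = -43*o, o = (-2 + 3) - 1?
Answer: I*sqrt(47938) ≈ 218.95*I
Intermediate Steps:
o = 0 (o = 1 - 1 = 0)
j(F, y) = 0 (j(F, y) = -43*0 = 0)
sqrt(-47938 + j(32, 161)) = sqrt(-47938 + 0) = sqrt(-47938) = I*sqrt(47938)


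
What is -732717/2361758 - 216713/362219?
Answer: -777227680477/855473621002 ≈ -0.90854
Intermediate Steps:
-732717/2361758 - 216713/362219 = -777227680477/855473621002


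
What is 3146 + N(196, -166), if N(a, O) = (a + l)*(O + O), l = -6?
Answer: -59934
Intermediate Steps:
N(a, O) = 2*O*(-6 + a) (N(a, O) = (a - 6)*(O + O) = (-6 + a)*(2*O) = 2*O*(-6 + a))
3146 + N(196, -166) = 3146 + 2*(-166)*(-6 + 196) = 3146 + 2*(-166)*190 = 3146 - 63080 = -59934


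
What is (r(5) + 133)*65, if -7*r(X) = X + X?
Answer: 59865/7 ≈ 8552.1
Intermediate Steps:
r(X) = -2*X/7 (r(X) = -(X + X)/7 = -2*X/7)
(r(5) + 133)*65 = (-2/7*5 + 133)*65 = (-10/7 + 133)*65 = (921/7)*65 = 59865/7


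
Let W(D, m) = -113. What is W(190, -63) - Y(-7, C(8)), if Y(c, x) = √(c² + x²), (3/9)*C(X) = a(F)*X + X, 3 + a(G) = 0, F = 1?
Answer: -113 - √2353 ≈ -161.51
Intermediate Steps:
a(G) = -3 (a(G) = -3 + 0 = -3)
C(X) = -6*X (C(X) = 3*(-3*X + X) = 3*(-2*X) = -6*X)
W(190, -63) - Y(-7, C(8)) = -113 - √((-7)² + (-6*8)²) = -113 - √(49 + (-48)²) = -113 - √(49 + 2304) = -113 - √2353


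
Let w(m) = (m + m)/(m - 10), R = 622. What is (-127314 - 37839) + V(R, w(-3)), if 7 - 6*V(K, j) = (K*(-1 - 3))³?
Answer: 15400087361/6 ≈ 2.5667e+9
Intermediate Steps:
w(m) = 2*m/(-10 + m) (w(m) = (2*m)/(-10 + m) = 2*m/(-10 + m))
V(K, j) = 7/6 + 32*K³/3 (V(K, j) = 7/6 - K³*(-1 - 3)³/6 = 7/6 - (-64*K³)/6 = 7/6 - (-32)*K³/3 = 7/6 + 32*K³/3)
(-127314 - 37839) + V(R, w(-3)) = (-127314 - 37839) + (7/6 + (32/3)*622³) = -165153 + (7/6 + (32/3)*240641848) = -165153 + (7/6 + 7700539136/3) = -165153 + 15401078279/6 = 15400087361/6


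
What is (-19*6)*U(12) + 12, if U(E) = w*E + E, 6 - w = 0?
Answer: -9564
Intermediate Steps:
w = 6 (w = 6 - 1*0 = 6 + 0 = 6)
U(E) = 7*E (U(E) = 6*E + E = 7*E)
(-19*6)*U(12) + 12 = (-19*6)*(7*12) + 12 = -114*84 + 12 = -9576 + 12 = -9564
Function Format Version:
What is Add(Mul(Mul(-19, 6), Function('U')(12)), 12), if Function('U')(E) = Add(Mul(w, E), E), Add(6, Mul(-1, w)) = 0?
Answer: -9564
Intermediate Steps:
w = 6 (w = Add(6, Mul(-1, 0)) = Add(6, 0) = 6)
Function('U')(E) = Mul(7, E) (Function('U')(E) = Add(Mul(6, E), E) = Mul(7, E))
Add(Mul(Mul(-19, 6), Function('U')(12)), 12) = Add(Mul(Mul(-19, 6), Mul(7, 12)), 12) = Add(Mul(-114, 84), 12) = Add(-9576, 12) = -9564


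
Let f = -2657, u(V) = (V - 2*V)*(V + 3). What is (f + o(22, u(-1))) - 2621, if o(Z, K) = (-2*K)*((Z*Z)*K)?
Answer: -9150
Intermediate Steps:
u(V) = -V*(3 + V) (u(V) = (-V)*(3 + V) = -V*(3 + V))
o(Z, K) = -2*K²*Z² (o(Z, K) = (-2*K)*(Z²*K) = (-2*K)*(K*Z²) = -2*K²*Z²)
(f + o(22, u(-1))) - 2621 = (-2657 - 2*(-1*(-1)*(3 - 1))²*22²) - 2621 = (-2657 - 2*(-1*(-1)*2)²*484) - 2621 = (-2657 - 2*2²*484) - 2621 = (-2657 - 2*4*484) - 2621 = (-2657 - 3872) - 2621 = -6529 - 2621 = -9150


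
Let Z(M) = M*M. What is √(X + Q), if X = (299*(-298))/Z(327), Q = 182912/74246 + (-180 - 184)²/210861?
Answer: √3728599051519820943330/40629972687 ≈ 1.5029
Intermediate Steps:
Z(M) = M²
Q = 3457593232/1118256129 (Q = 182912*(1/74246) + (-364)²*(1/210861) = 91456/37123 + 132496*(1/210861) = 91456/37123 + 18928/30123 = 3457593232/1118256129 ≈ 3.0919)
X = -89102/106929 (X = (299*(-298))/(327²) = -89102/106929 ≈ -0.83328)
√(X + Q) = √(-89102/106929 + 3457593232/1118256129) = √(10002893670310/4428667022883) = √3728599051519820943330/40629972687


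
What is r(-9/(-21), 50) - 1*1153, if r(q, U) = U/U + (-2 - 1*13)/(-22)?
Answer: -25329/22 ≈ -1151.3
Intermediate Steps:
r(q, U) = 37/22 (r(q, U) = 1 + (-2 - 13)*(-1/22) = 1 - 15*(-1/22) = 1 + 15/22 = 37/22)
r(-9/(-21), 50) - 1*1153 = 37/22 - 1*1153 = 37/22 - 1153 = -25329/22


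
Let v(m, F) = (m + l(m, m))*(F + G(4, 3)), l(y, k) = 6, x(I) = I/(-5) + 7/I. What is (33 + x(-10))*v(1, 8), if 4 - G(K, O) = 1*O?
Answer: 21609/10 ≈ 2160.9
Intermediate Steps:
x(I) = 7/I - I/5 (x(I) = I*(-⅕) + 7/I = -I/5 + 7/I = 7/I - I/5)
G(K, O) = 4 - O
v(m, F) = (1 + F)*(6 + m) (v(m, F) = (m + 6)*(F + (4 - 1*3)) = (6 + m)*(F + (4 - 3)) = (6 + m)*(F + 1) = (6 + m)*(1 + F) = (1 + F)*(6 + m))
(33 + x(-10))*v(1, 8) = (33 + (7/(-10) - ⅕*(-10)))*(6 + 1 + 6*8 + 8*1) = (33 + (7*(-⅒) + 2))*(6 + 1 + 48 + 8) = (33 + (-7/10 + 2))*63 = (33 + 13/10)*63 = (343/10)*63 = 21609/10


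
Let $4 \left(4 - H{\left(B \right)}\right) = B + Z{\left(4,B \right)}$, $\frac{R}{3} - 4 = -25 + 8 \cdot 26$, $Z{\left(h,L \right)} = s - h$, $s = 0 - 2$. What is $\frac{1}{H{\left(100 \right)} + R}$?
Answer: $\frac{2}{1083} \approx 0.0018467$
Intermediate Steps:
$s = -2$ ($s = 0 - 2 = -2$)
$Z{\left(h,L \right)} = -2 - h$
$R = 561$ ($R = 12 + 3 \left(-25 + 8 \cdot 26\right) = 12 + 3 \left(-25 + 208\right) = 12 + 3 \cdot 183 = 12 + 549 = 561$)
$H{\left(B \right)} = \frac{11}{2} - \frac{B}{4}$ ($H{\left(B \right)} = 4 - \frac{B - 6}{4} = 4 - \frac{-6 + B}{4} = 4 - \left(- \frac{3}{2} + \frac{B}{4}\right) = \frac{11}{2} - \frac{B}{4}$)
$\frac{1}{H{\left(100 \right)} + R} = \frac{1}{\left(\frac{11}{2} - 25\right) + 561} = \frac{1}{- \frac{39}{2} + 561} = \frac{1}{\frac{1083}{2}} = \frac{2}{1083}$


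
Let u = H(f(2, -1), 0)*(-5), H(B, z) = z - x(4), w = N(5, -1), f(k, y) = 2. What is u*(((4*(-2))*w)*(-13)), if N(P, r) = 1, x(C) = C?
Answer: 2080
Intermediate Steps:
w = 1
H(B, z) = -4 + z (H(B, z) = z - 1*4 = z - 4 = -4 + z)
u = 20 (u = (-4 + 0)*(-5) = -4*(-5) = 20)
u*(((4*(-2))*w)*(-13)) = 20*(((4*(-2))*1)*(-13)) = 20*(-8*1*(-13)) = 20*(-8*(-13)) = 20*104 = 2080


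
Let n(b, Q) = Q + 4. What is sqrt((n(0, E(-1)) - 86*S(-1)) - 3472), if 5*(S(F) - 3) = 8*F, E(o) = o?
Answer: I*sqrt(89735)/5 ≈ 59.912*I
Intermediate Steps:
n(b, Q) = 4 + Q
S(F) = 3 + 8*F/5 (S(F) = 3 + (8*F)/5 = 3 + 8*F/5)
sqrt((n(0, E(-1)) - 86*S(-1)) - 3472) = sqrt(((4 - 1) - 86*(3 + (8/5)*(-1))) - 3472) = sqrt((3 - 86*(3 - 8/5)) - 3472) = sqrt((3 - 86*7/5) - 3472) = sqrt((3 - 602/5) - 3472) = sqrt(-587/5 - 3472) = sqrt(-17947/5) = I*sqrt(89735)/5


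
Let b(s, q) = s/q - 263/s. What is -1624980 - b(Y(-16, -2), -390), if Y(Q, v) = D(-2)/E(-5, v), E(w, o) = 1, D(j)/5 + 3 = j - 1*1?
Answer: -633745649/390 ≈ -1.6250e+6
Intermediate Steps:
D(j) = -20 + 5*j (D(j) = -15 + 5*(j - 1*1) = -15 + 5*(j - 1) = -15 + 5*(-1 + j) = -15 + (-5 + 5*j) = -20 + 5*j)
Y(Q, v) = -30 (Y(Q, v) = (-20 + 5*(-2))/1 = (-20 - 10)*1 = -30*1 = -30)
b(s, q) = -263/s + s/q
-1624980 - b(Y(-16, -2), -390) = -1624980 - (-263/(-30) - 30/(-390)) = -1624980 - (-263*(-1/30) - 30*(-1/390)) = -1624980 - (263/30 + 1/13) = -1624980 - 1*3449/390 = -1624980 - 3449/390 = -633745649/390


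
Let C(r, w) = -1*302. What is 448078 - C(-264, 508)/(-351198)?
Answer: 78682048571/175599 ≈ 4.4808e+5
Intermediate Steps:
C(r, w) = -302
448078 - C(-264, 508)/(-351198) = 448078 - (-302)/(-351198) = 448078 - (-302)*(-1)/351198 = 448078 - 1*151/175599 = 448078 - 151/175599 = 78682048571/175599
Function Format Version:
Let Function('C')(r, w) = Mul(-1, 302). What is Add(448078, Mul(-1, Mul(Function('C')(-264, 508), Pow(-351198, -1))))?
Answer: Rational(78682048571, 175599) ≈ 4.4808e+5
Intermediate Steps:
Function('C')(r, w) = -302
Add(448078, Mul(-1, Mul(Function('C')(-264, 508), Pow(-351198, -1)))) = Add(448078, Mul(-1, Mul(-302, Pow(-351198, -1)))) = Add(448078, Mul(-1, Mul(-302, Rational(-1, 351198)))) = Add(448078, Mul(-1, Rational(151, 175599))) = Add(448078, Rational(-151, 175599)) = Rational(78682048571, 175599)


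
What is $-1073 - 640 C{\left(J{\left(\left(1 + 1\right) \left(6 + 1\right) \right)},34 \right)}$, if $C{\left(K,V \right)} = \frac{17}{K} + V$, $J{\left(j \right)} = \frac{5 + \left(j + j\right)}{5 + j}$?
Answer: $- \frac{960209}{33} \approx -29097.0$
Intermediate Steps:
$J{\left(j \right)} = \frac{5 + 2 j}{5 + j}$
$C{\left(K,V \right)} = V + \frac{17}{K}$
$-1073 - 640 C{\left(J{\left(\left(1 + 1\right) \left(6 + 1\right) \right)},34 \right)} = -1073 - 640 \left(34 + \frac{17}{\frac{1}{5 + \left(1 + 1\right) \left(6 + 1\right)} \left(5 + 2 \left(1 + 1\right) \left(6 + 1\right)\right)}\right) = -1073 - 640 \left(34 + \frac{17}{\frac{1}{5 + 2 \cdot 7} \left(5 + 2 \cdot 2 \cdot 7\right)}\right) = -1073 - 640 \left(34 + \frac{17}{\frac{1}{5 + 14} \left(5 + 2 \cdot 14\right)}\right) = -1073 - 640 \left(34 + \frac{17}{\frac{1}{19} \left(5 + 28\right)}\right) = -1073 - 640 \left(34 + \frac{17}{\frac{1}{19} \cdot 33}\right) = -1073 - 640 \left(34 + \frac{17}{\frac{33}{19}}\right) = -1073 - 640 \left(34 + 17 \cdot \frac{19}{33}\right) = -1073 - 640 \left(34 + \frac{323}{33}\right) = -1073 - \frac{924800}{33} = - \frac{960209}{33}$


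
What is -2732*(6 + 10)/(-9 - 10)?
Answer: 43712/19 ≈ 2300.6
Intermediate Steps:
-2732*(6 + 10)/(-9 - 10) = -43712/(-19) = -43712*(-1)/19 = -2732*(-16/19) = 43712/19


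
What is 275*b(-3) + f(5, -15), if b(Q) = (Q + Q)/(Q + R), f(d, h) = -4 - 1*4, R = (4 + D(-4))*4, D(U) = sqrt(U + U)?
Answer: 2*(-32*sqrt(2) + 877*I)/(-13*I + 8*sqrt(2)) ≈ -80.222 + 62.854*I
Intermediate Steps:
D(U) = sqrt(2)*sqrt(U) (D(U) = sqrt(2*U) = sqrt(2)*sqrt(U))
R = 16 + 8*I*sqrt(2) (R = (4 + sqrt(2)*sqrt(-4))*4 = (4 + sqrt(2)*(2*I))*4 = (4 + 2*I*sqrt(2))*4 = 16 + 8*I*sqrt(2) ≈ 16.0 + 11.314*I)
f(d, h) = -8 (f(d, h) = -4 - 4 = -8)
b(Q) = 2*Q/(16 + Q + 8*I*sqrt(2)) (b(Q) = (Q + Q)/(Q + (16 + 8*I*sqrt(2))) = (2*Q)/(16 + Q + 8*I*sqrt(2)) = 2*Q/(16 + Q + 8*I*sqrt(2)))
275*b(-3) + f(5, -15) = 275*(2*(-3)/(16 - 3 + 8*I*sqrt(2))) - 8 = 275*(2*(-3)/(13 + 8*I*sqrt(2))) - 8 = 275*(-6/(13 + 8*I*sqrt(2))) - 8 = -1650/(13 + 8*I*sqrt(2)) - 8 = -8 - 1650/(13 + 8*I*sqrt(2))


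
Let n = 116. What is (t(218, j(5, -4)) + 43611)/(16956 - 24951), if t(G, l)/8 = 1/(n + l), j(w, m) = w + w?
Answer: -2747497/503685 ≈ -5.4548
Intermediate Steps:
j(w, m) = 2*w
t(G, l) = 8/(116 + l)
(t(218, j(5, -4)) + 43611)/(16956 - 24951) = (8/(116 + 2*5) + 43611)/(16956 - 24951) = (8/(116 + 10) + 43611)/(-7995) = (8/126 + 43611)*(-1/7995) = (8*(1/126) + 43611)*(-1/7995) = (4/63 + 43611)*(-1/7995) = (2747497/63)*(-1/7995) = -2747497/503685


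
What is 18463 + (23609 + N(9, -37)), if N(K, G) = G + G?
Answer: 41998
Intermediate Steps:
N(K, G) = 2*G
18463 + (23609 + N(9, -37)) = 18463 + (23609 + 2*(-37)) = 18463 + (23609 - 74) = 18463 + 23535 = 41998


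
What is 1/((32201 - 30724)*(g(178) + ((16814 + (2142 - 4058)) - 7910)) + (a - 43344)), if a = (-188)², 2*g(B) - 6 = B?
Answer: 1/10449160 ≈ 9.5701e-8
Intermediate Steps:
g(B) = 3 + B/2
a = 35344
1/((32201 - 30724)*(g(178) + ((16814 + (2142 - 4058)) - 7910)) + (a - 43344)) = 1/((32201 - 30724)*((3 + (½)*178) + ((16814 + (2142 - 4058)) - 7910)) + (35344 - 43344)) = 1/(1477*((3 + 89) + ((16814 - 1916) - 7910)) - 8000) = 1/(1477*(92 + (14898 - 7910)) - 8000) = 1/(1477*(92 + 6988) - 8000) = 1/(1477*7080 - 8000) = 1/(10457160 - 8000) = 1/10449160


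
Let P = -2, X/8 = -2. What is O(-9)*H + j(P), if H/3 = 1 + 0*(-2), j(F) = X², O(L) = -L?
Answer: 283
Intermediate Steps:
O(L) = -L
X = -16 (X = 8*(-2) = -16)
j(F) = 256 (j(F) = (-16)² = 256)
H = 3 (H = 3*(1 + 0*(-2)) = 3*(1 + 0) = 3*1 = 3)
O(-9)*H + j(P) = -1*(-9)*3 + 256 = 9*3 + 256 = 27 + 256 = 283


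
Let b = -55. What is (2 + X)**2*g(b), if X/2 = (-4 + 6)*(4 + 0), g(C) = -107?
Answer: -34668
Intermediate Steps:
X = 16 (X = 2*((-4 + 6)*(4 + 0)) = 2*(2*4) = 2*8 = 16)
(2 + X)**2*g(b) = (2 + 16)**2*(-107) = 18**2*(-107) = 324*(-107) = -34668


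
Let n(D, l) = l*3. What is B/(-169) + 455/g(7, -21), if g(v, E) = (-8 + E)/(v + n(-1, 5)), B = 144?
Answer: -1695866/4901 ≈ -346.02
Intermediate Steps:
n(D, l) = 3*l
g(v, E) = (-8 + E)/(15 + v) (g(v, E) = (-8 + E)/(v + 3*5) = (-8 + E)/(v + 15) = (-8 + E)/(15 + v))
B/(-169) + 455/g(7, -21) = 144/(-169) + 455/(((-8 - 21)/(15 + 7))) = 144*(-1/169) + 455/((-29/22)) = -144/169 + 455/(((1/22)*(-29))) = -144/169 + 455/(-29/22) = -144/169 + 455*(-22/29) = -144/169 - 10010/29 = -1695866/4901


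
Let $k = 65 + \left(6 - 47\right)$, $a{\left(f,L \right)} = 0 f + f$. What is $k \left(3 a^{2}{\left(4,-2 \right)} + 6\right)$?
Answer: $1296$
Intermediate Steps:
$a{\left(f,L \right)} = f$ ($a{\left(f,L \right)} = 0 + f = f$)
$k = 24$ ($k = 65 + \left(6 - 47\right) = 65 - 41 = 24$)
$k \left(3 a^{2}{\left(4,-2 \right)} + 6\right) = 24 \left(3 \cdot 4^{2} + 6\right) = 24 \left(3 \cdot 16 + 6\right) = 24 \left(48 + 6\right) = 24 \cdot 54 = 1296$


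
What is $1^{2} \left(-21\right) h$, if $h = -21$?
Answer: $441$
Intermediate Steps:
$1^{2} \left(-21\right) h = 1^{2} \left(-21\right) \left(-21\right) = 1 \left(-21\right) \left(-21\right) = \left(-21\right) \left(-21\right) = 441$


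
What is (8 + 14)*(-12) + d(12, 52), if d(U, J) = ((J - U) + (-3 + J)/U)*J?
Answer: 6085/3 ≈ 2028.3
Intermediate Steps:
d(U, J) = J*(J - U + (-3 + J)/U) (d(U, J) = ((J - U) + (-3 + J)/U)*J = (J - U + (-3 + J)/U)*J = J*(J - U + (-3 + J)/U))
(8 + 14)*(-12) + d(12, 52) = (8 + 14)*(-12) + 52*(-3 + 52 + 12*(52 - 1*12))/12 = 22*(-12) + 52*(1/12)*(-3 + 52 + 12*(52 - 12)) = -264 + 52*(1/12)*(-3 + 52 + 12*40) = -264 + 52*(1/12)*(-3 + 52 + 480) = -264 + 52*(1/12)*529 = -264 + 6877/3 = 6085/3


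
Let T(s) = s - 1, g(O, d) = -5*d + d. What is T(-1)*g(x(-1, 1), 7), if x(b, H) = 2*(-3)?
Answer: 56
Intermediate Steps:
x(b, H) = -6
g(O, d) = -4*d
T(s) = -1 + s
T(-1)*g(x(-1, 1), 7) = (-1 - 1)*(-4*7) = -2*(-28) = 56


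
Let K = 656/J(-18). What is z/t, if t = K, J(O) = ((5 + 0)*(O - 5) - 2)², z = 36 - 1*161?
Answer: -1711125/656 ≈ -2608.4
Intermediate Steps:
z = -125 (z = 36 - 161 = -125)
J(O) = (-27 + 5*O)² (J(O) = (5*(-5 + O) - 2)² = ((-25 + 5*O) - 2)² = (-27 + 5*O)²)
K = 656/13689 (K = 656/((-27 + 5*(-18))²) = 656/((-27 - 90)²) = 656/((-117)²) = 656/13689 ≈ 0.047922)
t = 656/13689 ≈ 0.047922
z/t = -125/656/13689 = -125*13689/656 = -1711125/656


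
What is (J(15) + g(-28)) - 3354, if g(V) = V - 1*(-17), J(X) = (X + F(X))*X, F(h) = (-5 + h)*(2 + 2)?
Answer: -2540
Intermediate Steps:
F(h) = -20 + 4*h (F(h) = (-5 + h)*4 = -20 + 4*h)
J(X) = X*(-20 + 5*X) (J(X) = (X + (-20 + 4*X))*X = (-20 + 5*X)*X = X*(-20 + 5*X))
g(V) = 17 + V (g(V) = V + 17 = 17 + V)
(J(15) + g(-28)) - 3354 = (5*15*(-4 + 15) + (17 - 28)) - 3354 = (5*15*11 - 11) - 3354 = (825 - 11) - 3354 = 814 - 3354 = -2540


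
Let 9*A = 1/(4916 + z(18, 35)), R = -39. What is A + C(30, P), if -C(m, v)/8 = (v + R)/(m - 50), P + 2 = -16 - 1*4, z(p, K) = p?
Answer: -5417527/222030 ≈ -24.400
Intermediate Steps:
P = -22 (P = -2 + (-16 - 1*4) = -2 + (-16 - 4) = -2 - 20 = -22)
C(m, v) = -8*(-39 + v)/(-50 + m) (C(m, v) = -8*(v - 39)/(m - 50) = -8*(-39 + v)/(-50 + m))
A = 1/44406 (A = 1/(9*(4916 + 18)) = (1/9)/4934 = (1/9)*(1/4934) = 1/44406 ≈ 2.2519e-5)
A + C(30, P) = 1/44406 + 8*(39 - 1*(-22))/(-50 + 30) = 1/44406 + 8*(39 + 22)/(-20) = 1/44406 + 8*(-1/20)*61 = 1/44406 - 122/5 = -5417527/222030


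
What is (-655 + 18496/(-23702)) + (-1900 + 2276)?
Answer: -3315677/11851 ≈ -279.78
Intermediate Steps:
(-655 + 18496/(-23702)) + (-1900 + 2276) = (-655 + 18496*(-1/23702)) + 376 = (-655 - 9248/11851) + 376 = -7771653/11851 + 376 = -3315677/11851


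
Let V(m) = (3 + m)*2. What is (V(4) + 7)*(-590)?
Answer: -12390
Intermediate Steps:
V(m) = 6 + 2*m
(V(4) + 7)*(-590) = ((6 + 2*4) + 7)*(-590) = ((6 + 8) + 7)*(-590) = (14 + 7)*(-590) = 21*(-590) = -12390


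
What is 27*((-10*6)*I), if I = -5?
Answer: 8100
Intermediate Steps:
27*((-10*6)*I) = 27*(-10*6*(-5)) = 27*(-60*(-5)) = 27*300 = 8100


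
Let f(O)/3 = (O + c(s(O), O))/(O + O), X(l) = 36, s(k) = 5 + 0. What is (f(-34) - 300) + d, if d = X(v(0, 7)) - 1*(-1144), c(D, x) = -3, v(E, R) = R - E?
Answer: 59951/68 ≈ 881.63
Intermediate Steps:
s(k) = 5
f(O) = 3*(-3 + O)/(2*O) (f(O) = 3*((O - 3)/(O + O)) = 3*((-3 + O)/((2*O))) = 3*((-3 + O)*(1/(2*O))) = 3*((-3 + O)/(2*O)) = 3*(-3 + O)/(2*O))
d = 1180 (d = 36 - 1*(-1144) = 36 + 1144 = 1180)
(f(-34) - 300) + d = ((3/2)*(-3 - 34)/(-34) - 300) + 1180 = ((3/2)*(-1/34)*(-37) - 300) + 1180 = (111/68 - 300) + 1180 = -20289/68 + 1180 = 59951/68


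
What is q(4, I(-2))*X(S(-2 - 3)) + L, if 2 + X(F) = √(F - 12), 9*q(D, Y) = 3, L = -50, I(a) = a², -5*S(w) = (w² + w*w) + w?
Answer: -152/3 + I*√21/3 ≈ -50.667 + 1.5275*I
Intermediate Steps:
S(w) = -2*w²/5 - w/5 (S(w) = -((w² + w*w) + w)/5 = -((w² + w²) + w)/5 = -(2*w² + w)/5 = -(w + 2*w²)/5 = -2*w²/5 - w/5)
q(D, Y) = ⅓ (q(D, Y) = (⅑)*3 = ⅓)
X(F) = -2 + √(-12 + F) (X(F) = -2 + √(F - 12) = -2 + √(-12 + F))
q(4, I(-2))*X(S(-2 - 3)) + L = (-2 + √(-12 - (-2 - 3)*(1 + 2*(-2 - 3))/5))/3 - 50 = (-2 + √(-12 - ⅕*(-5)*(1 + 2*(-5))))/3 - 50 = (-2 + √(-12 - ⅕*(-5)*(1 - 10)))/3 - 50 = (-2 + √(-12 - ⅕*(-5)*(-9)))/3 - 50 = (-2 + √(-12 - 9))/3 - 50 = (-2 + √(-21))/3 - 50 = (-2 + I*√21)/3 - 50 = (-⅔ + I*√21/3) - 50 = -152/3 + I*√21/3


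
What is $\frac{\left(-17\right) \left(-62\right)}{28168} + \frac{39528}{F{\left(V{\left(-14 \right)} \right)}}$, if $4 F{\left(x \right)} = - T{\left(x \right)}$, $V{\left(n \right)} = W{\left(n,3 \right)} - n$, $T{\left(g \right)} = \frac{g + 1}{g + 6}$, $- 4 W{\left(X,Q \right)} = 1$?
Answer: $- \frac{175921072139}{830956} \approx -2.1171 \cdot 10^{5}$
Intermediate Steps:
$W{\left(X,Q \right)} = - \frac{1}{4}$ ($W{\left(X,Q \right)} = \left(- \frac{1}{4}\right) 1 = - \frac{1}{4}$)
$T{\left(g \right)} = \frac{1 + g}{6 + g}$
$V{\left(n \right)} = - \frac{1}{4} - n$
$F{\left(x \right)} = - \frac{1 + x}{4 \left(6 + x\right)}$ ($F{\left(x \right)} = \frac{\left(-1\right) \frac{1 + x}{6 + x}}{4} = \frac{\left(-1\right) \frac{1}{6 + x} \left(1 + x\right)}{4} = - \frac{1 + x}{4 \left(6 + x\right)}$)
$\frac{\left(-17\right) \left(-62\right)}{28168} + \frac{39528}{F{\left(V{\left(-14 \right)} \right)}} = \frac{\left(-17\right) \left(-62\right)}{28168} + \frac{39528}{\frac{1}{4} \frac{1}{6 - - \frac{55}{4}} \left(-1 - \left(- \frac{1}{4} - -14\right)\right)} = 1054 \cdot \frac{1}{28168} + \frac{39528}{\frac{1}{4} \frac{1}{6 + \left(- \frac{1}{4} + 14\right)} \left(-1 - \left(- \frac{1}{4} + 14\right)\right)} = \frac{527}{14084} + \frac{39528}{\frac{1}{4} \frac{1}{6 + \frac{55}{4}} \left(-1 - \frac{55}{4}\right)} = \frac{527}{14084} + \frac{39528}{\frac{1}{4} \frac{1}{\frac{79}{4}} \left(-1 - \frac{55}{4}\right)} = \frac{527}{14084} + \frac{39528}{\frac{1}{4} \cdot \frac{4}{79} \left(- \frac{59}{4}\right)} = \frac{527}{14084} + \frac{39528}{- \frac{59}{316}} = \frac{527}{14084} + 39528 \left(- \frac{316}{59}\right) = \frac{527}{14084} - \frac{12490848}{59} = - \frac{175921072139}{830956}$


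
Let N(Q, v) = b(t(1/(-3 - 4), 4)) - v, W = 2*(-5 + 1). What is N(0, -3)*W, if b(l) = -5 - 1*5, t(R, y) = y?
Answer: 56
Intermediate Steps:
b(l) = -10 (b(l) = -5 - 5 = -10)
W = -8 (W = 2*(-4) = -8)
N(Q, v) = -10 - v
N(0, -3)*W = (-10 - 1*(-3))*(-8) = (-10 + 3)*(-8) = -7*(-8) = 56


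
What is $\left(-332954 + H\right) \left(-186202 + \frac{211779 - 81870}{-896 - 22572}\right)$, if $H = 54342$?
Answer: $\frac{304377929449585}{5867} \approx 5.188 \cdot 10^{10}$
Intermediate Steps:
$\left(-332954 + H\right) \left(-186202 + \frac{211779 - 81870}{-896 - 22572}\right) = \left(-332954 + 54342\right) \left(-186202 + \frac{211779 - 81870}{-896 - 22572}\right) = - 278612 \left(-186202 + \frac{129909}{-23468}\right) = - 278612 \left(-186202 + 129909 \left(- \frac{1}{23468}\right)\right) = - 278612 \left(-186202 - \frac{129909}{23468}\right) = \left(-278612\right) \left(- \frac{4369918445}{23468}\right) = \frac{304377929449585}{5867}$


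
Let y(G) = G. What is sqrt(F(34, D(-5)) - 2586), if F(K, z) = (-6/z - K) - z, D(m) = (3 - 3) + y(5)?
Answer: 3*I*sqrt(7295)/5 ≈ 51.246*I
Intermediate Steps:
D(m) = 5 (D(m) = (3 - 3) + 5 = 0 + 5 = 5)
F(K, z) = -K - z - 6/z (F(K, z) = (-K - 6/z) - z = -K - z - 6/z)
sqrt(F(34, D(-5)) - 2586) = sqrt((-1*34 - 1*5 - 6/5) - 2586) = sqrt((-34 - 5 - 6*1/5) - 2586) = sqrt((-34 - 5 - 6/5) - 2586) = sqrt(-201/5 - 2586) = sqrt(-13131/5) = 3*I*sqrt(7295)/5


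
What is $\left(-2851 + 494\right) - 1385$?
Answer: $-3742$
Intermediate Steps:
$\left(-2851 + 494\right) - 1385 = -2357 - 1385 = -3742$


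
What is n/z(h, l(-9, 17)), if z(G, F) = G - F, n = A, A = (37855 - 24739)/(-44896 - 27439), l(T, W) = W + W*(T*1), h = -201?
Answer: 13116/4701775 ≈ 0.0027896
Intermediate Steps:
l(T, W) = W + T*W (l(T, W) = W + W*T = W + T*W)
A = -13116/72335 (A = 13116/(-72335) = 13116*(-1/72335) = -13116/72335 ≈ -0.18132)
n = -13116/72335 ≈ -0.18132
n/z(h, l(-9, 17)) = -13116/(72335*(-201 - 17*(1 - 9))) = -13116/(72335*(-201 - 17*(-8))) = -13116/(72335*(-201 - 1*(-136))) = -13116/(72335*(-201 + 136)) = -13116/72335/(-65) = -13116/72335*(-1/65) = 13116/4701775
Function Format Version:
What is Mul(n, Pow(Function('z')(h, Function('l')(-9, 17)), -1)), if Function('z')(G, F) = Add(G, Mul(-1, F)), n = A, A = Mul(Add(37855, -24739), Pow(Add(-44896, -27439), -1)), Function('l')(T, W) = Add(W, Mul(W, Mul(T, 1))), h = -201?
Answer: Rational(13116, 4701775) ≈ 0.0027896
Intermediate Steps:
Function('l')(T, W) = Add(W, Mul(T, W)) (Function('l')(T, W) = Add(W, Mul(W, T)) = Add(W, Mul(T, W)))
A = Rational(-13116, 72335) (A = Mul(13116, Pow(-72335, -1)) = Mul(13116, Rational(-1, 72335)) = Rational(-13116, 72335) ≈ -0.18132)
n = Rational(-13116, 72335) ≈ -0.18132
Mul(n, Pow(Function('z')(h, Function('l')(-9, 17)), -1)) = Mul(Rational(-13116, 72335), Pow(Add(-201, Mul(-1, Mul(17, Add(1, -9)))), -1)) = Mul(Rational(-13116, 72335), Pow(Add(-201, Mul(-1, Mul(17, -8))), -1)) = Mul(Rational(-13116, 72335), Pow(Add(-201, Mul(-1, -136)), -1)) = Mul(Rational(-13116, 72335), Pow(Add(-201, 136), -1)) = Mul(Rational(-13116, 72335), Pow(-65, -1)) = Mul(Rational(-13116, 72335), Rational(-1, 65)) = Rational(13116, 4701775)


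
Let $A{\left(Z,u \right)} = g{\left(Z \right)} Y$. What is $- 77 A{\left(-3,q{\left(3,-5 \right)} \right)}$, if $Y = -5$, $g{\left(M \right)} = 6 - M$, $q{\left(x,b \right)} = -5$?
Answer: $3465$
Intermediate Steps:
$A{\left(Z,u \right)} = -30 + 5 Z$ ($A{\left(Z,u \right)} = \left(6 - Z\right) \left(-5\right) = -30 + 5 Z$)
$- 77 A{\left(-3,q{\left(3,-5 \right)} \right)} = - 77 \left(-30 + 5 \left(-3\right)\right) = - 77 \left(-30 - 15\right) = \left(-77\right) \left(-45\right) = 3465$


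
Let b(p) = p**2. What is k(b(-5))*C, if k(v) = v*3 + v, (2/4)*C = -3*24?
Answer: -14400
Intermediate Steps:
C = -144 (C = 2*(-3*24) = 2*(-72) = -144)
k(v) = 4*v (k(v) = 3*v + v = 4*v)
k(b(-5))*C = (4*(-5)**2)*(-144) = (4*25)*(-144) = 100*(-144) = -14400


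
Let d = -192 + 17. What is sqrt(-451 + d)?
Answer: I*sqrt(626) ≈ 25.02*I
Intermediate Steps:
d = -175
sqrt(-451 + d) = sqrt(-451 - 175) = sqrt(-626) = I*sqrt(626)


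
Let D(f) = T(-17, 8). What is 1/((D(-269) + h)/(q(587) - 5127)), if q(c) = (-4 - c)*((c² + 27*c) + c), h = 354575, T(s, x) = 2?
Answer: -213359082/354577 ≈ -601.73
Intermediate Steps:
D(f) = 2
q(c) = (-4 - c)*(c² + 28*c)
1/((D(-269) + h)/(q(587) - 5127)) = 1/((2 + 354575)/(-1*587*(112 + 587² + 32*587) - 5127)) = 1/(354577/(-1*587*(112 + 344569 + 18784) - 5127)) = 1/(354577/(-1*587*363465 - 5127)) = 1/(354577/(-213353955 - 5127)) = 1/(354577/(-213359082)) = 1/(354577*(-1/213359082)) = 1/(-354577/213359082) = -213359082/354577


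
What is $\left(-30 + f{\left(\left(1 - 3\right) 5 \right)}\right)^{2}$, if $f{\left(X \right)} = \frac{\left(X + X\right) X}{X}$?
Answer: $2500$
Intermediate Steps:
$f{\left(X \right)} = 2 X$ ($f{\left(X \right)} = \frac{2 X X}{X} = \frac{2 X^{2}}{X} = 2 X$)
$\left(-30 + f{\left(\left(1 - 3\right) 5 \right)}\right)^{2} = \left(-30 + 2 \left(1 - 3\right) 5\right)^{2} = \left(-30 + 2 \left(\left(-2\right) 5\right)\right)^{2} = \left(-30 + 2 \left(-10\right)\right)^{2} = \left(-30 - 20\right)^{2} = \left(-50\right)^{2} = 2500$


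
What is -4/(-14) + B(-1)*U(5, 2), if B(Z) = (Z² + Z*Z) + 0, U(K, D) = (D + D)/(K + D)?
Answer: 10/7 ≈ 1.4286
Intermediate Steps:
U(K, D) = 2*D/(D + K) (U(K, D) = (2*D)/(D + K) = 2*D/(D + K))
B(Z) = 2*Z² (B(Z) = (Z² + Z²) + 0 = 2*Z² + 0 = 2*Z²)
-4/(-14) + B(-1)*U(5, 2) = -4/(-14) + (2*(-1)²)*(2*2/(2 + 5)) = -4*(-1/14) + (2*1)*(2*2/7) = 2/7 + 2*(2*2*(⅐)) = 2/7 + 2*(4/7) = 2/7 + 8/7 = 10/7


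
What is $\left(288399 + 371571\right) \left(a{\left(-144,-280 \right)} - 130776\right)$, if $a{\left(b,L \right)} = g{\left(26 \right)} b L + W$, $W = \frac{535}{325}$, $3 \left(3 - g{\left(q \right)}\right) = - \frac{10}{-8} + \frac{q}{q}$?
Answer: $- \frac{343650734802}{13} \approx -2.6435 \cdot 10^{10}$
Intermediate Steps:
$g{\left(q \right)} = \frac{9}{4}$ ($g{\left(q \right)} = 3 - \frac{- \frac{10}{-8} + \frac{q}{q}}{3} = 3 - \frac{\left(-10\right) \left(- \frac{1}{8}\right) + 1}{3} = 3 - \frac{\frac{5}{4} + 1}{3} = 3 - \frac{3}{4} = \frac{9}{4}$)
$W = \frac{107}{65}$ ($W = 535 \cdot \frac{1}{325} = \frac{107}{65} \approx 1.6462$)
$a{\left(b,L \right)} = \frac{107}{65} + \frac{9 L b}{4}$ ($a{\left(b,L \right)} = \frac{9 b}{4} L + \frac{107}{65} = \frac{9 L b}{4} + \frac{107}{65} = \frac{107}{65} + \frac{9 L b}{4}$)
$\left(288399 + 371571\right) \left(a{\left(-144,-280 \right)} - 130776\right) = \left(288399 + 371571\right) \left(\left(\frac{107}{65} + \frac{9}{4} \left(-280\right) \left(-144\right)\right) - 130776\right) = 659970 \left(\left(\frac{107}{65} + 90720\right) - 130776\right) = 659970 \left(\frac{5896907}{65} - 130776\right) = 659970 \left(- \frac{2603533}{65}\right) = - \frac{343650734802}{13}$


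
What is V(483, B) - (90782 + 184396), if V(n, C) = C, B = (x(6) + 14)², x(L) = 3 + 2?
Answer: -274817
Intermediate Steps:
x(L) = 5
B = 361 (B = (5 + 14)² = 19² = 361)
V(483, B) - (90782 + 184396) = 361 - (90782 + 184396) = 361 - 1*275178 = 361 - 275178 = -274817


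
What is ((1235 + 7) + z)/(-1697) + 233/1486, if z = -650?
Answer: -484311/2521742 ≈ -0.19205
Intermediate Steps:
((1235 + 7) + z)/(-1697) + 233/1486 = ((1235 + 7) - 650)/(-1697) + 233/1486 = (1242 - 650)*(-1/1697) + 233*(1/1486) = 592*(-1/1697) + 233/1486 = -592/1697 + 233/1486 = -484311/2521742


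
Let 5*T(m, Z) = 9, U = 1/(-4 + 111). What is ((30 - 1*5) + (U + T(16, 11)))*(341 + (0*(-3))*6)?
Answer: 4890963/535 ≈ 9142.0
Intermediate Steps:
U = 1/107 ≈ 0.0093458
T(m, Z) = 9/5 (T(m, Z) = (⅕)*9 = 9/5)
((30 - 1*5) + (U + T(16, 11)))*(341 + (0*(-3))*6) = ((30 - 1*5) + (1/107 + 9/5))*(341 + (0*(-3))*6) = ((30 - 5) + 968/535)*(341 + 0*6) = (25 + 968/535)*(341 + 0) = (14343/535)*341 = 4890963/535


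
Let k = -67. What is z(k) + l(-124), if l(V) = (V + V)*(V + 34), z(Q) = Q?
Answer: 22253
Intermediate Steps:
l(V) = 2*V*(34 + V) (l(V) = (2*V)*(34 + V) = 2*V*(34 + V))
z(k) + l(-124) = -67 + 2*(-124)*(34 - 124) = -67 + 2*(-124)*(-90) = -67 + 22320 = 22253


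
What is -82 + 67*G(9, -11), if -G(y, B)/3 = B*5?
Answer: 10973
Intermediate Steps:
G(y, B) = -15*B (G(y, B) = -3*B*5 = -15*B)
-82 + 67*G(9, -11) = -82 + 67*(-15*(-11)) = -82 + 67*165 = -82 + 11055 = 10973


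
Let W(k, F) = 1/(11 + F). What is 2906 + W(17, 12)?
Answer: 66839/23 ≈ 2906.0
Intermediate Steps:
2906 + W(17, 12) = 2906 + 1/(11 + 12) = 2906 + 1/23 = 66839/23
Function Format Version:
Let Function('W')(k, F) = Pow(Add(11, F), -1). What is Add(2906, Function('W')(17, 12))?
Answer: Rational(66839, 23) ≈ 2906.0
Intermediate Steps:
Add(2906, Function('W')(17, 12)) = Add(2906, Pow(Add(11, 12), -1)) = Add(2906, Pow(23, -1)) = Add(2906, Rational(1, 23)) = Rational(66839, 23)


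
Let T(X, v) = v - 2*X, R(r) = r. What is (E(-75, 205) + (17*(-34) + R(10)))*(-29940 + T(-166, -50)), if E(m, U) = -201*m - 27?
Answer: -429447840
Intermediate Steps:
E(m, U) = -27 - 201*m
(E(-75, 205) + (17*(-34) + R(10)))*(-29940 + T(-166, -50)) = ((-27 - 201*(-75)) + (17*(-34) + 10))*(-29940 + (-50 - 2*(-166))) = ((-27 + 15075) + (-578 + 10))*(-29940 + (-50 + 332)) = (15048 - 568)*(-29940 + 282) = 14480*(-29658) = -429447840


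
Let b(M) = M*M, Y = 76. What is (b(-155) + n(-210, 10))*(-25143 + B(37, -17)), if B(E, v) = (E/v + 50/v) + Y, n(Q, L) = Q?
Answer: -10150572190/17 ≈ -5.9709e+8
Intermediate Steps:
B(E, v) = 76 + 50/v + E/v (B(E, v) = (E/v + 50/v) + 76 = (50/v + E/v) + 76 = 76 + 50/v + E/v)
b(M) = M²
(b(-155) + n(-210, 10))*(-25143 + B(37, -17)) = ((-155)² - 210)*(-25143 + (50 + 37 + 76*(-17))/(-17)) = (24025 - 210)*(-25143 - (50 + 37 - 1292)/17) = 23815*(-25143 - 1/17*(-1205)) = 23815*(-25143 + 1205/17) = 23815*(-426226/17) = -10150572190/17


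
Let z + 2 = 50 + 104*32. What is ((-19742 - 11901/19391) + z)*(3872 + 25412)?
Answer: -9293716864988/19391 ≈ -4.7928e+8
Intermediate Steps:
z = 3376 (z = -2 + (50 + 104*32) = -2 + (50 + 3328) = -2 + 3378 = 3376)
((-19742 - 11901/19391) + z)*(3872 + 25412) = ((-19742 - 11901/19391) + 3376)*(3872 + 25412) = ((-19742 - 11901/19391) + 3376)*29284 = (-382829023/19391 + 3376)*29284 = -317365007/19391*29284 = -9293716864988/19391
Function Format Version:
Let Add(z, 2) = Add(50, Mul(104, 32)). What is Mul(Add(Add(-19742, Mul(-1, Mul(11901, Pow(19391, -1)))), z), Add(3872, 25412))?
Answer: Rational(-9293716864988, 19391) ≈ -4.7928e+8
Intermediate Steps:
z = 3376 (z = Add(-2, Add(50, Mul(104, 32))) = Add(-2, Add(50, 3328)) = Add(-2, 3378) = 3376)
Mul(Add(Add(-19742, Mul(-1, Mul(11901, Pow(19391, -1)))), z), Add(3872, 25412)) = Mul(Add(Add(-19742, Mul(-1, Mul(11901, Pow(19391, -1)))), 3376), Add(3872, 25412)) = Mul(Add(Add(-19742, Mul(-1, Mul(11901, Rational(1, 19391)))), 3376), 29284) = Mul(Add(Add(-19742, Mul(-1, Rational(11901, 19391))), 3376), 29284) = Mul(Add(Add(-19742, Rational(-11901, 19391)), 3376), 29284) = Mul(Add(Rational(-382829023, 19391), 3376), 29284) = Mul(Rational(-317365007, 19391), 29284) = Rational(-9293716864988, 19391)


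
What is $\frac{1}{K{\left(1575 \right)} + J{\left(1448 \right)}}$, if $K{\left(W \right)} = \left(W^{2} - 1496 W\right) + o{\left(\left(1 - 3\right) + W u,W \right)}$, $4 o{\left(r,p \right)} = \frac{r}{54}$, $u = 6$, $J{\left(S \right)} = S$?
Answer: $\frac{27}{3399752} \approx 7.9418 \cdot 10^{-6}$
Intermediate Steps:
$o{\left(r,p \right)} = \frac{r}{216}$ ($o{\left(r,p \right)} = \frac{r \frac{1}{54}}{4} = \frac{\frac{1}{54} r}{4} = \frac{r}{216}$)
$K{\left(W \right)} = - \frac{1}{108} + W^{2} - \frac{53855 W}{36}$ ($K{\left(W \right)} = \left(W^{2} - 1496 W\right) + \frac{\left(1 - 3\right) + W 6}{216} = \left(W^{2} - 1496 W\right) + \frac{-2 + 6 W}{216} = \left(W^{2} - 1496 W\right) + \left(- \frac{1}{108} + \frac{W}{36}\right) = - \frac{1}{108} + W^{2} - \frac{53855 W}{36}$)
$\frac{1}{K{\left(1575 \right)} + J{\left(1448 \right)}} = \frac{1}{\left(- \frac{1}{108} + 1575^{2} - \frac{9424625}{4}\right) + 1448} = \frac{1}{\left(- \frac{1}{108} + 2480625 - \frac{9424625}{4}\right) + 1448} = \frac{1}{\frac{3360656}{27} + 1448} = \frac{1}{\frac{3399752}{27}} = \frac{27}{3399752}$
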